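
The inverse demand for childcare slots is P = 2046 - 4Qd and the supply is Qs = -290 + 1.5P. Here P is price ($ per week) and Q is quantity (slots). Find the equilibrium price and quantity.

In direct form, Qd = 511.5 - 0.25P.
Set Qd = Qs: 511.5 - 0.25P = -290 + 1.5P, so 801.5 = 1.75P and P* = 458.
Then Q* = 511.5 - 0.25(458) = 397.

P* = 458, Q* = 397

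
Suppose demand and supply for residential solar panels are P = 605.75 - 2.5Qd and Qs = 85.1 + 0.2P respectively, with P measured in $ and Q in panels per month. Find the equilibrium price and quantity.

In direct form, Qd = 242.3 - 0.4P.
At equilibrium Qd = Qs, so 242.3 - 0.4P = 85.1 + 0.2P; collecting terms, 157.2 = 0.6P and P* = 262.
Substitute back: Q* = 242.3 - 0.4(262) = 137.5.

P* = 262, Q* = 137.5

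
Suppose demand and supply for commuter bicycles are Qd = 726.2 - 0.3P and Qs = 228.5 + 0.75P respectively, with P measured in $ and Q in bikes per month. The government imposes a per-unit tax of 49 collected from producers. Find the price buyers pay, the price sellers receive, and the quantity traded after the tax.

The tax drives a wedge P_b - P_s = 49. Substituting P_s = P_b - 49 into supply: Qs = 191.75 + 0.75P_b.
Equate demand and the shifted supply: 726.2 - 0.3P_b = 191.75 + 0.75P_b, giving 1.05P_b = 534.45, so P_b = 509.
So P_s = 460 and the quantity traded is Q = 726.2 - 0.3(509) = 573.5.

P_b = 509, P_s = 460, Q = 573.5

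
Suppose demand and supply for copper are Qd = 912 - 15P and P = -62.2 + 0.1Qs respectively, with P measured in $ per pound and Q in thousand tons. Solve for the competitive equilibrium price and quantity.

In direct form, Qs = 622 + 10P.
The market clears where 912 - 15P = 622 + 10P. Rearranging, 25P = 290, hence P* = 11.6.
Substitute back: Q* = 912 - 15(11.6) = 738.

P* = 11.6, Q* = 738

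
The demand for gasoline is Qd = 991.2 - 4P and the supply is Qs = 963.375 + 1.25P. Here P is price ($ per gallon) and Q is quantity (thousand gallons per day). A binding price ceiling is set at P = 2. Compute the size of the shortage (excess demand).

Shortage = 17.325

Evaluating both curves at the ceiling price 2 gives Qd = 983.2, Qs = 965.875.
Shortage = Qd - Qs = 983.2 - 965.875 = 17.325.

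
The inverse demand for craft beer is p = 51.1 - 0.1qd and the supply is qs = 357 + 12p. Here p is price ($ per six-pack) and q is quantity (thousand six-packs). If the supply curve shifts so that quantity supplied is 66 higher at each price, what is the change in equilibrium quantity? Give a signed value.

Inverting to quantity form: qd = 511 - 10p.
At equilibrium qd = qs, so 511 - 10p = 357 + 12p; collecting terms, 154 = 22p and p* = 7.
Plugging p* into demand: q* = 511 - 10(7) = 441.
After the shift, supply is qs = 423 + 12p.
Re-solving, 22p = 88 gives p = 4 and q = 471.
Δq = 471 - 441 = 30.

Δq = 30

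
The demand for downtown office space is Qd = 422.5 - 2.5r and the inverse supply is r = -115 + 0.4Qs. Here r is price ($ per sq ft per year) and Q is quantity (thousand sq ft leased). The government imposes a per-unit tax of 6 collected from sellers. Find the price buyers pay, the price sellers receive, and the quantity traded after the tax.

r_b = 30, r_s = 24, Q = 347.5

Inverting to quantity form: Qs = 287.5 + 2.5r.
With a tax of 6 on sellers, they supply based on the net price r_s = r_b - 6, so Qs = 272.5 + 2.5r_b.
Market clearing requires 422.5 - 2.5r_b = 272.5 + 2.5r_b; hence 150 = 5r_b and r_b = 30.
So r_s = 24 and the quantity traded is Q = 422.5 - 2.5(30) = 347.5.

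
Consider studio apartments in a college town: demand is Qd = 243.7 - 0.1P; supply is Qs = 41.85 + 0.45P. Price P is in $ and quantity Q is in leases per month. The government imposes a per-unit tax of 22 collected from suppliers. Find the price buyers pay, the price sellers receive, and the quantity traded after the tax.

With a tax of 22 on suppliers, they supply based on the net price P_s = P_b - 22, so Qs = 31.95 + 0.45P_b.
Set Qd = Qs: 243.7 - 0.1P_b = 31.95 + 0.45P_b, so 211.75 = 0.55P_b and P_b = 385.
Then P_s = 385 - 22 = 363 and Q = 243.7 - 0.1(385) = 205.2.

P_b = 385, P_s = 363, Q = 205.2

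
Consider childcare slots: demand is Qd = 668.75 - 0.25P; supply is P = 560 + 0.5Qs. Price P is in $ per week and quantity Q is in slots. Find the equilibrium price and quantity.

P* = 795, Q* = 470

In direct form, Qs = -1120 + 2P.
Equating demand and supply, 668.75 - 0.25P = -1120 + 2P gives 2.25P = 1788.75, so P* = 795.
Plugging P* into demand: Q* = 668.75 - 0.25(795) = 470.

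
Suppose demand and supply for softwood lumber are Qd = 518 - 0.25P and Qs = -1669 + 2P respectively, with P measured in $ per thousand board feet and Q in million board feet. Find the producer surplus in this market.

Producer surplus = 18906.25

At equilibrium Qd = Qs, so 518 - 0.25P = -1669 + 2P; collecting terms, 2187 = 2.25P and P* = 972.
Plugging P* into demand: Q* = 518 - 0.25(972) = 275.
Supply choke price (Qs = 0): P = 834.5. Producer surplus = ½ × (972 - 834.5) × 275 = 18906.25.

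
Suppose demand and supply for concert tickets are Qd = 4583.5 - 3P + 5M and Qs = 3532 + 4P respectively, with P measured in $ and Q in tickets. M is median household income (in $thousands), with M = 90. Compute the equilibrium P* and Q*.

P* = 214.5, Q* = 4390

With M = 90, demand is Qd = 5033.5 - 3P.
Equating demand and supply, 5033.5 - 3P = 3532 + 4P gives 7P = 1501.5, so P* = 214.5.
Then Q* = 5033.5 - 3(214.5) = 4390.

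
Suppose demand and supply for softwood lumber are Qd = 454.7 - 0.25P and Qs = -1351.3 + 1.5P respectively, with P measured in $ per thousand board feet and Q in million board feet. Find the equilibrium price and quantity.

At equilibrium Qd = Qs, so 454.7 - 0.25P = -1351.3 + 1.5P; collecting terms, 1806 = 1.75P and P* = 1032.
From the demand curve, Q* = 454.7 - 0.25(1032) = 196.7.

P* = 1032, Q* = 196.7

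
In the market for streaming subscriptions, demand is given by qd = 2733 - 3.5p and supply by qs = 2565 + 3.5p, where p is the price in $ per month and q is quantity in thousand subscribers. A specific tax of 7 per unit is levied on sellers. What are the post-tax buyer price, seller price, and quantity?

p_b = 27.5, p_s = 20.5, q = 2636.75

The tax drives a wedge p_b - p_s = 7. Substituting p_s = p_b - 7 into supply: qs = 2540.5 + 3.5p_b.
Market clearing requires 2733 - 3.5p_b = 2540.5 + 3.5p_b; hence 192.5 = 7p_b and p_b = 27.5.
Then p_s = 27.5 - 7 = 20.5 and q = 2733 - 3.5(27.5) = 2636.75.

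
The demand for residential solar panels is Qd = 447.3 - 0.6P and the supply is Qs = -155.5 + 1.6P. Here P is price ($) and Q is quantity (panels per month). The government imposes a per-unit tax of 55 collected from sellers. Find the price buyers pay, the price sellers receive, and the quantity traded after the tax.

P_b = 314, P_s = 259, Q = 258.9

Sellers keep P_s = P_b - 55 per unit, so supply in terms of the buyer price is Qs = -243.5 + 1.6P_b.
Equate demand and the shifted supply: 447.3 - 0.6P_b = -243.5 + 1.6P_b, giving 2.2P_b = 690.8, so P_b = 314.
So P_s = 259 and the quantity traded is Q = 447.3 - 0.6(314) = 258.9.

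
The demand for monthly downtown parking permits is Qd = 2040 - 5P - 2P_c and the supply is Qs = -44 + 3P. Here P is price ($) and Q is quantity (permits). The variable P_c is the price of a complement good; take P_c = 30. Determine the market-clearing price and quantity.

P* = 253, Q* = 715

With P_c = 30, demand is Qd = 1980 - 5P.
Equating demand and supply, 1980 - 5P = -44 + 3P gives 8P = 2024, so P* = 253.
From the demand curve, Q* = 1980 - 5(253) = 715.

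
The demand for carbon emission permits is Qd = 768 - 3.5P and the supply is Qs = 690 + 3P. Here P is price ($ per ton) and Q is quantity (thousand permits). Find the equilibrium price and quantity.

P* = 12, Q* = 726

At equilibrium Qd = Qs, so 768 - 3.5P = 690 + 3P; collecting terms, 78 = 6.5P and P* = 12.
From the demand curve, Q* = 768 - 3.5(12) = 726.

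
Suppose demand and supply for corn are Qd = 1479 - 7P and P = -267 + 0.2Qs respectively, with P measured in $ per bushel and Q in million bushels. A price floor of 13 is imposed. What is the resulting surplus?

Surplus = 12

Rewriting in direct form: Qs = 1335 + 5P.
Evaluating both curves at the floor price 13 gives Qd = 1388, Qs = 1400.
Surplus = Qs - Qd = 1400 - 1388 = 12.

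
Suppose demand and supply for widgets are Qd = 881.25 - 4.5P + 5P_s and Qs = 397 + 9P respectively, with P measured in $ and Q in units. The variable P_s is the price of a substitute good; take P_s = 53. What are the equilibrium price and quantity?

P* = 55.5, Q* = 896.5

With P_s = 53, demand is Qd = 1146.25 - 4.5P.
The market clears where 1146.25 - 4.5P = 397 + 9P. Rearranging, 13.5P = 749.25, hence P* = 55.5.
From the demand curve, Q* = 1146.25 - 4.5(55.5) = 896.5.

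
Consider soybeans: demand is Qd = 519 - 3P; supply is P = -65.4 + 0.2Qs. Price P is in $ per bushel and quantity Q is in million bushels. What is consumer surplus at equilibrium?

Consumer surplus = 33301.5

Inverting to quantity form: Qs = 327 + 5P.
Set Qd = Qs: 519 - 3P = 327 + 5P, so 192 = 8P and P* = 24.
Then Q* = 519 - 3(24) = 447.
Demand choke price (Qd = 0): P = 519/3 = 173. Consumer surplus = ½ × (173 - 24) × 447 = 33301.5.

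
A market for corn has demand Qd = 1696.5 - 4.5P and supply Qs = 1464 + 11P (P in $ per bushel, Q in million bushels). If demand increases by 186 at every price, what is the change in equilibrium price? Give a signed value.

ΔP = 12

Set Qd = Qs: 1696.5 - 4.5P = 1464 + 11P, so 232.5 = 15.5P and P* = 15.
From the demand curve, Q* = 1696.5 - 4.5(15) = 1629.
After the shift, demand is Qd = 1882.5 - 4.5P.
Re-solving, 15.5P = 418.5 gives P = 27 and Q = 1761.
ΔP = 27 - 15 = 12.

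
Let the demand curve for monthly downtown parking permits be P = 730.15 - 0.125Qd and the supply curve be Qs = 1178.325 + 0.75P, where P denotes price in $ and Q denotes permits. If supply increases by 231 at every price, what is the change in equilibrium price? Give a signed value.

Rewriting in direct form: Qd = 5841.2 - 8P.
Set Qd = Qs: 5841.2 - 8P = 1178.325 + 0.75P, so 4662.875 = 8.75P and P* = 532.9.
Substitute back: Q* = 5841.2 - 8(532.9) = 1578.
After the shift, supply is Qs = 1409.325 + 0.75P.
Re-solving, 8.75P = 4431.875 gives P = 506.5 and Q = 1789.2.
ΔP = 506.5 - 532.9 = -26.4.

ΔP = -26.4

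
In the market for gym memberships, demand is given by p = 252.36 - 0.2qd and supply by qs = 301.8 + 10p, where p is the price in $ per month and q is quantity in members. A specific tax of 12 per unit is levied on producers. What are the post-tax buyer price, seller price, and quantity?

p_b = 72, p_s = 60, q = 901.8

Solving each curve for q: qd = 1261.8 - 5p.
With a tax of 12 on producers, they supply based on the net price p_s = p_b - 12, so qs = 181.8 + 10p_b.
Set qd = qs: 1261.8 - 5p_b = 181.8 + 10p_b, so 1080 = 15p_b and p_b = 72.
Then p_s = 72 - 12 = 60 and q = 1261.8 - 5(72) = 901.8.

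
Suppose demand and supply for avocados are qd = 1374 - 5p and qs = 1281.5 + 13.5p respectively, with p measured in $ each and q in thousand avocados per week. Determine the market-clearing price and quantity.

p* = 5, q* = 1349

Set qd = qs: 1374 - 5p = 1281.5 + 13.5p, so 92.5 = 18.5p and p* = 5.
Plugging p* into demand: q* = 1374 - 5(5) = 1349.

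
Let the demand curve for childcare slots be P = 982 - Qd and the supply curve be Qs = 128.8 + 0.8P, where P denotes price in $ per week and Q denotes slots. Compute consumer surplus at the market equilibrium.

Consumer surplus = 129032

Rewriting in direct form: Qd = 982 - P.
At equilibrium Qd = Qs, so 982 - P = 128.8 + 0.8P; collecting terms, 853.2 = 1.8P and P* = 474.
Substitute back: Q* = 982 - 474 = 508.
Demand choke price (Qd = 0): P = 982. Consumer surplus = ½ × (982 - 474) × 508 = 129032.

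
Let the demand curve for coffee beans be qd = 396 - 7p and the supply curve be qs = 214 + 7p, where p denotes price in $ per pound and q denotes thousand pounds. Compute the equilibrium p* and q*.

p* = 13, q* = 305

Set qd = qs: 396 - 7p = 214 + 7p, so 182 = 14p and p* = 13.
Plugging p* into demand: q* = 396 - 7(13) = 305.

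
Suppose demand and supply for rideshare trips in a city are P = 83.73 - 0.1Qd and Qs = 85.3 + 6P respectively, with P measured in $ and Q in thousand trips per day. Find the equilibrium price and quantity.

Solving each curve for Q: Qd = 837.3 - 10P.
Equating demand and supply, 837.3 - 10P = 85.3 + 6P gives 16P = 752, so P* = 47.
Then Q* = 837.3 - 10(47) = 367.3.

P* = 47, Q* = 367.3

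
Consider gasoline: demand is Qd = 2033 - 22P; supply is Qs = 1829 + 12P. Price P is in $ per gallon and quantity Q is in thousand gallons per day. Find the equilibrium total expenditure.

Total expenditure = 11406

The market clears where 2033 - 22P = 1829 + 12P. Rearranging, 34P = 204, hence P* = 6.
Plugging P* into demand: Q* = 2033 - 22(6) = 1901.
Total expenditure = P* × Q* = 6 × 1901 = 11406.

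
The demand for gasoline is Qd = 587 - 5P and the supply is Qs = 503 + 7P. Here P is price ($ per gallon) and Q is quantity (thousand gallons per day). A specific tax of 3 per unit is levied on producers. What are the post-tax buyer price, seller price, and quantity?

P_b = 8.75, P_s = 5.75, Q = 543.25

With a tax of 3 on producers, they supply based on the net price P_s = P_b - 3, so Qs = 482 + 7P_b.
Set Qd = Qs: 587 - 5P_b = 482 + 7P_b, so 105 = 12P_b and P_b = 8.75.
Then P_s = 8.75 - 3 = 5.75 and Q = 587 - 5(8.75) = 543.25.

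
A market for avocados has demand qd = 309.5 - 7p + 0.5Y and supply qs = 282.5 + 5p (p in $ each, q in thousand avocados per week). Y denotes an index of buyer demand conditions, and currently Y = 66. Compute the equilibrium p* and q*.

p* = 5, q* = 307.5

With Y = 66, demand is qd = 342.5 - 7p.
At equilibrium qd = qs, so 342.5 - 7p = 282.5 + 5p; collecting terms, 60 = 12p and p* = 5.
Plugging p* into demand: q* = 342.5 - 7(5) = 307.5.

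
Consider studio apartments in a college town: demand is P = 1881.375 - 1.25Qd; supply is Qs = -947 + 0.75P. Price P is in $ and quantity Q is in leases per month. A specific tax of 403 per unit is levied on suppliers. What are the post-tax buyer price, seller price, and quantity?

In direct form, Qd = 1505.1 - 0.8P.
Suppliers keep P_s = P_b - 403 per unit, so supply in terms of the buyer price is Qs = -1249.25 + 0.75P_b.
Equate demand and the shifted supply: 1505.1 - 0.8P_b = -1249.25 + 0.75P_b, giving 1.55P_b = 2754.35, so P_b = 1777.
So P_s = 1374 and the quantity traded is Q = 1505.1 - 0.8(1777) = 83.5.

P_b = 1777, P_s = 1374, Q = 83.5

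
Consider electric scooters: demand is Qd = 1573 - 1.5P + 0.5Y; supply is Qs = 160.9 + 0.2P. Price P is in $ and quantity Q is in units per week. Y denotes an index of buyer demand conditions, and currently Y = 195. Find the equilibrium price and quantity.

With Y = 195, demand is Qd = 1670.5 - 1.5P.
At equilibrium Qd = Qs, so 1670.5 - 1.5P = 160.9 + 0.2P; collecting terms, 1509.6 = 1.7P and P* = 888.
Plugging P* into demand: Q* = 1670.5 - 1.5(888) = 338.5.

P* = 888, Q* = 338.5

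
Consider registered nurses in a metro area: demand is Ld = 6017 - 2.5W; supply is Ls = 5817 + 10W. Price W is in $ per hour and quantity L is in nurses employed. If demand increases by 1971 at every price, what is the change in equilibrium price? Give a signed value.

Equating demand and supply, 6017 - 2.5W = 5817 + 10W gives 12.5W = 200, so W* = 16.
Then L* = 6017 - 2.5(16) = 5977.
After the shift, demand is Ld = 7988 - 2.5W.
New equilibrium: 2171 = 12.5W, so W = 173.68 and L = 7553.8.
ΔW = 173.68 - 16 = 157.68.

ΔW = 157.68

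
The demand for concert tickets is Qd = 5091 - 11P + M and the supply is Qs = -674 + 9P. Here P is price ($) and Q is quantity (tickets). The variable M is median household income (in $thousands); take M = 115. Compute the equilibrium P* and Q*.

P* = 294, Q* = 1972

With M = 115, demand is Qd = 5206 - 11P.
Equating demand and supply, 5206 - 11P = -674 + 9P gives 20P = 5880, so P* = 294.
Plugging P* into demand: Q* = 5206 - 11(294) = 1972.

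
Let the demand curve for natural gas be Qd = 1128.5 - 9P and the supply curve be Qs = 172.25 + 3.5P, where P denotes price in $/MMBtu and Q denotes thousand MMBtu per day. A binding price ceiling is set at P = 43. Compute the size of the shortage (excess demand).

Evaluating both curves at the ceiling price 43 gives Qd = 741.5, Qs = 322.75.
Shortage = Qd - Qs = 741.5 - 322.75 = 418.75.

Shortage = 418.75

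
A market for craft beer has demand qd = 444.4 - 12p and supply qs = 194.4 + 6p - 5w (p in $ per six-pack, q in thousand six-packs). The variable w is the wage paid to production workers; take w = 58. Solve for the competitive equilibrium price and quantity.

With w = 58, supply is qs = -95.6 + 6p.
Set qd = qs: 444.4 - 12p = -95.6 + 6p, so 540 = 18p and p* = 30.
Plugging p* into demand: q* = 444.4 - 12(30) = 84.4.

p* = 30, q* = 84.4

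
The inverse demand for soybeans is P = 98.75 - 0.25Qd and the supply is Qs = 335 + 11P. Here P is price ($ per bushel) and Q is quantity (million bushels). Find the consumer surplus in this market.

Rewriting in direct form: Qd = 395 - 4P.
The market clears where 395 - 4P = 335 + 11P. Rearranging, 15P = 60, hence P* = 4.
Substitute back: Q* = 395 - 4(4) = 379.
Demand choke price (Qd = 0): P = 395/4 = 98.75. Consumer surplus = ½ × (98.75 - 4) × 379 = 17955.125.

Consumer surplus = 17955.125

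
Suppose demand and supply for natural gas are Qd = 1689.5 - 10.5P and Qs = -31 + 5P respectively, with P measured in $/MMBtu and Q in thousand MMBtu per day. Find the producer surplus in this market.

Producer surplus = 27457.6

Set Qd = Qs: 1689.5 - 10.5P = -31 + 5P, so 1720.5 = 15.5P and P* = 111.
Plugging P* into demand: Q* = 1689.5 - 10.5(111) = 524.
Supply choke price (Qs = 0): P = 6.2. Producer surplus = ½ × (111 - 6.2) × 524 = 27457.6.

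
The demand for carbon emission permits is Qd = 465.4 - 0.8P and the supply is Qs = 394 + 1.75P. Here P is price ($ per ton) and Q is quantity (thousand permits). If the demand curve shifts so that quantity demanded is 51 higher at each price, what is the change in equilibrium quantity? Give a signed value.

ΔQ = 35

Equating demand and supply, 465.4 - 0.8P = 394 + 1.75P gives 2.55P = 71.4, so P* = 28.
From the demand curve, Q* = 465.4 - 0.8(28) = 443.
After the shift, demand is Qd = 516.4 - 0.8P.
New equilibrium: 122.4 = 2.55P, so P = 48 and Q = 478.
ΔQ = 478 - 443 = 35.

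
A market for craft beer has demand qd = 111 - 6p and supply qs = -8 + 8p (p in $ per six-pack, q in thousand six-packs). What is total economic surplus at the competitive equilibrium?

Total surplus = 525

Set qd = qs: 111 - 6p = -8 + 8p, so 119 = 14p and p* = 8.5.
Substitute back: q* = 111 - 6(8.5) = 60.
Demand choke price = 18.5; supply choke price = 1. CS = ½(18.5 - 8.5)(60) = 300; PS = ½(8.5 - 1)(60) = 225. Total surplus = 525.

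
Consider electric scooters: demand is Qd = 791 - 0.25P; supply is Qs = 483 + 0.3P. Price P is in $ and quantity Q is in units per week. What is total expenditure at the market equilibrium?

Total expenditure = 364560

Set Qd = Qs: 791 - 0.25P = 483 + 0.3P, so 308 = 0.55P and P* = 560.
Plugging P* into demand: Q* = 791 - 0.25(560) = 651.
Total expenditure = P* × Q* = 560 × 651 = 364560.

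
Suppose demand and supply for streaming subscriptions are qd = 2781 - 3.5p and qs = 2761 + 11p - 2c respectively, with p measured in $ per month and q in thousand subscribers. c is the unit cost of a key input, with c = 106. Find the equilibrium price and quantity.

p* = 16, q* = 2725

With c = 106, supply is qs = 2549 + 11p.
At equilibrium qd = qs, so 2781 - 3.5p = 2549 + 11p; collecting terms, 232 = 14.5p and p* = 16.
Substitute back: q* = 2781 - 3.5(16) = 2725.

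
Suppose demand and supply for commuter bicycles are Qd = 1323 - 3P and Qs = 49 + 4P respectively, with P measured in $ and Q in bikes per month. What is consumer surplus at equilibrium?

Consumer surplus = 100621.5

The market clears where 1323 - 3P = 49 + 4P. Rearranging, 7P = 1274, hence P* = 182.
Plugging P* into demand: Q* = 1323 - 3(182) = 777.
Demand choke price (Qd = 0): P = 1323/3 = 441. Consumer surplus = ½ × (441 - 182) × 777 = 100621.5.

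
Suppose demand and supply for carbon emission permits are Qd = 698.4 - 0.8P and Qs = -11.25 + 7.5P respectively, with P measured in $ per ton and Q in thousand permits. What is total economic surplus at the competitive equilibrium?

Set Qd = Qs: 698.4 - 0.8P = -11.25 + 7.5P, so 709.65 = 8.3P and P* = 85.5.
Then Q* = 698.4 - 0.8(85.5) = 630.
Demand choke price = 873; supply choke price = 1.5. CS = ½(873 - 85.5)(630) = 248062.5; PS = ½(85.5 - 1.5)(630) = 26460. Total surplus = 274522.5.

Total surplus = 274522.5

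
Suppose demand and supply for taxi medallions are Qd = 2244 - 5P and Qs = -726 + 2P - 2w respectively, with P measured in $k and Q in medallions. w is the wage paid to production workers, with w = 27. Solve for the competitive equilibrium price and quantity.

With w = 27, supply is Qs = -780 + 2P.
Equating demand and supply, 2244 - 5P = -780 + 2P gives 7P = 3024, so P* = 432.
Substitute back: Q* = 2244 - 5(432) = 84.

P* = 432, Q* = 84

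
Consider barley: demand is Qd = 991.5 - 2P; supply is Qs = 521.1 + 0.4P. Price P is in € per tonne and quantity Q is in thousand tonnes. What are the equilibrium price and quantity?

The market clears where 991.5 - 2P = 521.1 + 0.4P. Rearranging, 2.4P = 470.4, hence P* = 196.
Substitute back: Q* = 991.5 - 2(196) = 599.5.

P* = 196, Q* = 599.5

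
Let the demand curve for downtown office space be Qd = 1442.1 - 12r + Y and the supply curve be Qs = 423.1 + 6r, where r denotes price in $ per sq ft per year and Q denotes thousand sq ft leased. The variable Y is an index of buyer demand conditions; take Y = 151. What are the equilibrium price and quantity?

r* = 65, Q* = 813.1

With Y = 151, demand is Qd = 1593.1 - 12r.
Set Qd = Qs: 1593.1 - 12r = 423.1 + 6r, so 1170 = 18r and r* = 65.
Plugging r* into demand: Q* = 1593.1 - 12(65) = 813.1.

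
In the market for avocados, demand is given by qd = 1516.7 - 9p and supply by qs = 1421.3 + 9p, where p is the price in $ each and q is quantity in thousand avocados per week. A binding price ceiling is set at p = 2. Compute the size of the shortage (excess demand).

With p fixed at 2, quantity demanded is 1498.7 and quantity supplied is 1439.3.
Shortage = qd - qs = 1498.7 - 1439.3 = 59.4.

Shortage = 59.4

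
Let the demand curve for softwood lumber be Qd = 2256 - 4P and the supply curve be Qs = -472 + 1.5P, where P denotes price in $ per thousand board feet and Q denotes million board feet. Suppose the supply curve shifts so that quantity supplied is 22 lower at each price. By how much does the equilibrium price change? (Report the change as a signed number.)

ΔP = 4

The market clears where 2256 - 4P = -472 + 1.5P. Rearranging, 5.5P = 2728, hence P* = 496.
Then Q* = 2256 - 4(496) = 272.
After the shift, supply is Qs = -494 + 1.5P.
New equilibrium: 2750 = 5.5P, so P = 500 and Q = 256.
ΔP = 500 - 496 = 4.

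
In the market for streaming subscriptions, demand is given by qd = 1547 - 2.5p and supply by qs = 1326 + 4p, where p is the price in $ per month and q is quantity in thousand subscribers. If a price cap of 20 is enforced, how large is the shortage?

At p = 20: qd = 1497 and qs = 1406.
Shortage = qd - qs = 1497 - 1406 = 91.

Shortage = 91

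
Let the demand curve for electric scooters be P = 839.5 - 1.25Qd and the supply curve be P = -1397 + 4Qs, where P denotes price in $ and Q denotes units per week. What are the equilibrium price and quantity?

Rewriting in direct form: Qd = 671.6 - 0.8P and Qs = 349.25 + 0.25P.
The market clears where 671.6 - 0.8P = 349.25 + 0.25P. Rearranging, 1.05P = 322.35, hence P* = 307.
From the demand curve, Q* = 671.6 - 0.8(307) = 426.

P* = 307, Q* = 426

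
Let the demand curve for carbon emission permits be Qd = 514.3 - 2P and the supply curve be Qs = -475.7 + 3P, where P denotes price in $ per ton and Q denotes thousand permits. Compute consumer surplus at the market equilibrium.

Set Qd = Qs: 514.3 - 2P = -475.7 + 3P, so 990 = 5P and P* = 198.
Substitute back: Q* = 514.3 - 2(198) = 118.3.
Demand choke price (Qd = 0): P = 514.3/2 = 257.15. Consumer surplus = ½ × (257.15 - 198) × 118.3 = 3498.7225.

Consumer surplus = 3498.7225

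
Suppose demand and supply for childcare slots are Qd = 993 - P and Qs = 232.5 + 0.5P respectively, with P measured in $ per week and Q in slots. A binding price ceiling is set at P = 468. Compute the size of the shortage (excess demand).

Shortage = 58.5

With P fixed at 468, quantity demanded is 525 and quantity supplied is 466.5.
Shortage = Qd - Qs = 525 - 466.5 = 58.5.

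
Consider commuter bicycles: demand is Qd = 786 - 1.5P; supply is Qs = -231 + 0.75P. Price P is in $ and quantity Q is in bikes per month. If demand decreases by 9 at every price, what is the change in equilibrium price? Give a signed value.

At equilibrium Qd = Qs, so 786 - 1.5P = -231 + 0.75P; collecting terms, 1017 = 2.25P and P* = 452.
Plugging P* into demand: Q* = 786 - 1.5(452) = 108.
After the shift, demand is Qd = 777 - 1.5P.
Re-solving, 2.25P = 1008 gives P = 448 and Q = 105.
ΔP = 448 - 452 = -4.

ΔP = -4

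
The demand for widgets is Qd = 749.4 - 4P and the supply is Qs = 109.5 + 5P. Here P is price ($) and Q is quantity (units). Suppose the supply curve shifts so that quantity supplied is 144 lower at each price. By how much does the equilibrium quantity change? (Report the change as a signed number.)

ΔQ = -64

Equating demand and supply, 749.4 - 4P = 109.5 + 5P gives 9P = 639.9, so P* = 71.1.
Then Q* = 749.4 - 4(71.1) = 465.
After the shift, supply is Qs = -34.5 + 5P.
The new intersection has 783.9 = 9P, i.e. P = 87.1, Q = 401.
ΔQ = 401 - 465 = -64.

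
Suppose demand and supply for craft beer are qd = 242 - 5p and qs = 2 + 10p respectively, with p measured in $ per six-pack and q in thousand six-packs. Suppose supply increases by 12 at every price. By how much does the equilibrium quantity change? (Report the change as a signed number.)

Δq = 4

Equating demand and supply, 242 - 5p = 2 + 10p gives 15p = 240, so p* = 16.
Plugging p* into demand: q* = 242 - 5(16) = 162.
After the shift, supply is qs = 14 + 10p.
Re-solving, 15p = 228 gives p = 15.2 and q = 166.
Δq = 166 - 162 = 4.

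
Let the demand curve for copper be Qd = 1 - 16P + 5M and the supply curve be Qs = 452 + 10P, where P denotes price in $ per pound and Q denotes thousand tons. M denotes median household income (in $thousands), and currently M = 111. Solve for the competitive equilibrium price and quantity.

P* = 4, Q* = 492

With M = 111, demand is Qd = 556 - 16P.
Equating demand and supply, 556 - 16P = 452 + 10P gives 26P = 104, so P* = 4.
From the demand curve, Q* = 556 - 16(4) = 492.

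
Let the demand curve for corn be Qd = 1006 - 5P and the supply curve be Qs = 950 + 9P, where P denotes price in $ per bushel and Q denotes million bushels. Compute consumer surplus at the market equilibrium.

Equating demand and supply, 1006 - 5P = 950 + 9P gives 14P = 56, so P* = 4.
Plugging P* into demand: Q* = 1006 - 5(4) = 986.
Demand choke price (Qd = 0): P = 1006/5 = 201.2. Consumer surplus = ½ × (201.2 - 4) × 986 = 97219.6.

Consumer surplus = 97219.6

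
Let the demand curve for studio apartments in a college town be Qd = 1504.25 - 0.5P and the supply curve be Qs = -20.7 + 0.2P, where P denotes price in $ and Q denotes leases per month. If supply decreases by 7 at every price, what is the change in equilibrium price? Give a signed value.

At equilibrium Qd = Qs, so 1504.25 - 0.5P = -20.7 + 0.2P; collecting terms, 1524.95 = 0.7P and P* = 2178.5.
From the demand curve, Q* = 1504.25 - 0.5(2178.5) = 415.
After the shift, supply is Qs = -27.7 + 0.2P.
New equilibrium: 1531.95 = 0.7P, so P = 2188.5 and Q = 410.
ΔP = 2188.5 - 2178.5 = 10.

ΔP = 10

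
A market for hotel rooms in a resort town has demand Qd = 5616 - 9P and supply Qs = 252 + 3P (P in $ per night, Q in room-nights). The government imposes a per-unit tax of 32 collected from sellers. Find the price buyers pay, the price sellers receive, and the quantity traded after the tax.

P_b = 455, P_s = 423, Q = 1521

The tax drives a wedge P_b - P_s = 32. Substituting P_s = P_b - 32 into supply: Qs = 156 + 3P_b.
Equate demand and the shifted supply: 5616 - 9P_b = 156 + 3P_b, giving 12P_b = 5460, so P_b = 455.
So P_s = 423 and the quantity traded is Q = 5616 - 9(455) = 1521.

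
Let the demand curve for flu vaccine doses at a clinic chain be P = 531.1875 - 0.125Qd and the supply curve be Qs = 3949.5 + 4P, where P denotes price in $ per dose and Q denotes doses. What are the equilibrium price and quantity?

P* = 25, Q* = 4049.5

Rewriting in direct form: Qd = 4249.5 - 8P.
Set Qd = Qs: 4249.5 - 8P = 3949.5 + 4P, so 300 = 12P and P* = 25.
Then Q* = 4249.5 - 8(25) = 4049.5.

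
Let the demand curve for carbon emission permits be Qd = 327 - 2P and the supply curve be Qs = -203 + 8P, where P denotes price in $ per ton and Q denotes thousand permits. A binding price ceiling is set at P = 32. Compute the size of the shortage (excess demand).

Evaluating both curves at the ceiling price 32 gives Qd = 263, Qs = 53.
Shortage = Qd - Qs = 263 - 53 = 210.

Shortage = 210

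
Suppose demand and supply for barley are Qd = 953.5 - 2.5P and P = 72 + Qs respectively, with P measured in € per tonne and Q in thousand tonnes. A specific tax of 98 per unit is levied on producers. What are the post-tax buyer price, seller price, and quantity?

Inverting to quantity form: Qs = -72 + P.
The tax drives a wedge P_b - P_s = 98. Substituting P_s = P_b - 98 into supply: Qs = -170 + P_b.
Set Qd = Qs: 953.5 - 2.5P_b = -170 + P_b, so 1123.5 = 3.5P_b and P_b = 321.
Then P_s = 321 - 98 = 223 and Q = 953.5 - 2.5(321) = 151.

P_b = 321, P_s = 223, Q = 151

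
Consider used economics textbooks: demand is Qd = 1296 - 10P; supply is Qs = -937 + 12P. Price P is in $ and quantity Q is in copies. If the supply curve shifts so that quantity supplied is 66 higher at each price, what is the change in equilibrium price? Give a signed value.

ΔP = -3

The market clears where 1296 - 10P = -937 + 12P. Rearranging, 22P = 2233, hence P* = 101.5.
Then Q* = 1296 - 10(101.5) = 281.
After the shift, supply is Qs = -871 + 12P.
Re-solving, 22P = 2167 gives P = 98.5 and Q = 311.
ΔP = 98.5 - 101.5 = -3.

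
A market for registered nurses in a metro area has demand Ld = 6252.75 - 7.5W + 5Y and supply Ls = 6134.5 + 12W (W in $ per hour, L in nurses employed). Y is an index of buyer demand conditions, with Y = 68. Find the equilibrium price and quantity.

With Y = 68, demand is Ld = 6592.75 - 7.5W.
Equating demand and supply, 6592.75 - 7.5W = 6134.5 + 12W gives 19.5W = 458.25, so W* = 23.5.
Plugging W* into demand: L* = 6592.75 - 7.5(23.5) = 6416.5.

W* = 23.5, L* = 6416.5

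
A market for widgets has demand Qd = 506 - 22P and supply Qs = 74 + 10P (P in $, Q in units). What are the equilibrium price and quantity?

P* = 13.5, Q* = 209

At equilibrium Qd = Qs, so 506 - 22P = 74 + 10P; collecting terms, 432 = 32P and P* = 13.5.
Then Q* = 506 - 22(13.5) = 209.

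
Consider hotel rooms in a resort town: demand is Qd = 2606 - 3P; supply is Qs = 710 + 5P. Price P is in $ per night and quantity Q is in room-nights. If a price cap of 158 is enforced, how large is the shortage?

Shortage = 632

With P fixed at 158, quantity demanded is 2132 and quantity supplied is 1500.
Shortage = Qd - Qs = 2132 - 1500 = 632.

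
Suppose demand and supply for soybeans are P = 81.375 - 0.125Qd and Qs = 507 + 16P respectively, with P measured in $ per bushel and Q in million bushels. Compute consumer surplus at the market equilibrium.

Consumer surplus = 22725.5625

Inverting to quantity form: Qd = 651 - 8P.
At equilibrium Qd = Qs, so 651 - 8P = 507 + 16P; collecting terms, 144 = 24P and P* = 6.
Substitute back: Q* = 651 - 8(6) = 603.
Demand choke price (Qd = 0): P = 651/8 = 81.375. Consumer surplus = ½ × (81.375 - 6) × 603 = 22725.5625.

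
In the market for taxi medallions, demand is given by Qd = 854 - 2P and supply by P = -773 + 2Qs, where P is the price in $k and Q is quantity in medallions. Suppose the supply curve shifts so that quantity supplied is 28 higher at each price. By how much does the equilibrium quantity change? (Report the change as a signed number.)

ΔQ = 22.4

Rewriting in direct form: Qs = 386.5 + 0.5P.
Equating demand and supply, 854 - 2P = 386.5 + 0.5P gives 2.5P = 467.5, so P* = 187.
Then Q* = 854 - 2(187) = 480.
After the shift, supply is Qs = 414.5 + 0.5P.
The new intersection has 439.5 = 2.5P, i.e. P = 175.8, Q = 502.4.
ΔQ = 502.4 - 480 = 22.4.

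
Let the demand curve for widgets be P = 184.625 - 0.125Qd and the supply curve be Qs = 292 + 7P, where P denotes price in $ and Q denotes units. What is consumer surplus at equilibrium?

Consumer surplus = 44626.5625

Rewriting in direct form: Qd = 1477 - 8P.
The market clears where 1477 - 8P = 292 + 7P. Rearranging, 15P = 1185, hence P* = 79.
Substitute back: Q* = 1477 - 8(79) = 845.
Demand choke price (Qd = 0): P = 1477/8 = 184.625. Consumer surplus = ½ × (184.625 - 79) × 845 = 44626.5625.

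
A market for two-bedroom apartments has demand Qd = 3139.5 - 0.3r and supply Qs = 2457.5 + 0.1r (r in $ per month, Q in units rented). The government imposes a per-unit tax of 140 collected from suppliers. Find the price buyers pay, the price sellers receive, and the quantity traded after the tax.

r_b = 1740, r_s = 1600, Q = 2617.5

With a tax of 140 on suppliers, they supply based on the net price r_s = r_b - 140, so Qs = 2443.5 + 0.1r_b.
Set Qd = Qs: 3139.5 - 0.3r_b = 2443.5 + 0.1r_b, so 696 = 0.4r_b and r_b = 1740.
Then r_s = 1740 - 140 = 1600 and Q = 3139.5 - 0.3(1740) = 2617.5.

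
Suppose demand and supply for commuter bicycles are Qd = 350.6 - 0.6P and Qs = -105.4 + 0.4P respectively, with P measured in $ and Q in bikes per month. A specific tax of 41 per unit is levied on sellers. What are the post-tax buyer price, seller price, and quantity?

P_b = 472.4, P_s = 431.4, Q = 67.16

The tax drives a wedge P_b - P_s = 41. Substituting P_s = P_b - 41 into supply: Qs = -121.8 + 0.4P_b.
Set Qd = Qs: 350.6 - 0.6P_b = -121.8 + 0.4P_b, so 472.4 = P_b and P_b = 472.4.
So P_s = 431.4 and the quantity traded is Q = 350.6 - 0.6(472.4) = 67.16.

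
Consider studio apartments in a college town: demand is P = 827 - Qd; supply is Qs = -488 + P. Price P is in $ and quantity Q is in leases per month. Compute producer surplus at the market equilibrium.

Producer surplus = 14365.125

Inverting to quantity form: Qd = 827 - P.
The market clears where 827 - P = -488 + P. Rearranging, 2P = 1315, hence P* = 657.5.
Then Q* = 827 - 657.5 = 169.5.
Supply choke price (Qs = 0): P = 488. Producer surplus = ½ × (657.5 - 488) × 169.5 = 14365.125.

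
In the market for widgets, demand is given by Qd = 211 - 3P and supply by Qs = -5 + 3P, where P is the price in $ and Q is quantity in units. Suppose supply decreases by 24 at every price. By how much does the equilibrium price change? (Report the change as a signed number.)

At equilibrium Qd = Qs, so 211 - 3P = -5 + 3P; collecting terms, 216 = 6P and P* = 36.
Then Q* = 211 - 3(36) = 103.
After the shift, supply is Qs = -29 + 3P.
The new intersection has 240 = 6P, i.e. P = 40, Q = 91.
ΔP = 40 - 36 = 4.

ΔP = 4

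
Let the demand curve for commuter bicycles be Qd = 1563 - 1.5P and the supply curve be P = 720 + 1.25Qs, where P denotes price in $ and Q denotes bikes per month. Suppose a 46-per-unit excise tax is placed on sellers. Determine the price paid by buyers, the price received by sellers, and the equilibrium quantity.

P_b = 946, P_s = 900, Q = 144

In direct form, Qs = -576 + 0.8P.
With a tax of 46 on sellers, they supply based on the net price P_s = P_b - 46, so Qs = -612.8 + 0.8P_b.
Set Qd = Qs: 1563 - 1.5P_b = -612.8 + 0.8P_b, so 2175.8 = 2.3P_b and P_b = 946.
Then P_s = 946 - 46 = 900 and Q = 1563 - 1.5(946) = 144.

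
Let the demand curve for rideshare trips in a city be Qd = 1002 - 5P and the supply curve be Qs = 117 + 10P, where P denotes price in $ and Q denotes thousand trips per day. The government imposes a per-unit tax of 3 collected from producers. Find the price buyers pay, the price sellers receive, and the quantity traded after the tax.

Producers keep P_s = P_b - 3 per unit, so supply in terms of the buyer price is Qs = 87 + 10P_b.
Equate demand and the shifted supply: 1002 - 5P_b = 87 + 10P_b, giving 15P_b = 915, so P_b = 61.
So P_s = 58 and the quantity traded is Q = 1002 - 5(61) = 697.

P_b = 61, P_s = 58, Q = 697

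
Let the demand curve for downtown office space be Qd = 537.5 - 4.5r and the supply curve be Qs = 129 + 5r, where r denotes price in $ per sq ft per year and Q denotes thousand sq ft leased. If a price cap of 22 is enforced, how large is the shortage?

Shortage = 199.5

With r fixed at 22, quantity demanded is 438.5 and quantity supplied is 239.
Shortage = Qd - Qs = 438.5 - 239 = 199.5.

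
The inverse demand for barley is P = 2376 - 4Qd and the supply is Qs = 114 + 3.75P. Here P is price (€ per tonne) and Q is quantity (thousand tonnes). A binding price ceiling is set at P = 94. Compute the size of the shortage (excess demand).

Shortage = 104

Solving each curve for Q: Qd = 594 - 0.25P.
With P fixed at 94, quantity demanded is 570.5 and quantity supplied is 466.5.
Shortage = Qd - Qs = 570.5 - 466.5 = 104.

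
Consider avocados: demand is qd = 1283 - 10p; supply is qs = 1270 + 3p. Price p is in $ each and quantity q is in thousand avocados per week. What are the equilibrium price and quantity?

At equilibrium qd = qs, so 1283 - 10p = 1270 + 3p; collecting terms, 13 = 13p and p* = 1.
Plugging p* into demand: q* = 1283 - 10(1) = 1273.

p* = 1, q* = 1273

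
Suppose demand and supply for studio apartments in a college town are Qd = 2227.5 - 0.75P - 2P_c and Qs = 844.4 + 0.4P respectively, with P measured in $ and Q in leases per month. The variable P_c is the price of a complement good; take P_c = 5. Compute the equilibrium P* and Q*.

P* = 1194, Q* = 1322

With P_c = 5, demand is Qd = 2217.5 - 0.75P.
The market clears where 2217.5 - 0.75P = 844.4 + 0.4P. Rearranging, 1.15P = 1373.1, hence P* = 1194.
Plugging P* into demand: Q* = 2217.5 - 0.75(1194) = 1322.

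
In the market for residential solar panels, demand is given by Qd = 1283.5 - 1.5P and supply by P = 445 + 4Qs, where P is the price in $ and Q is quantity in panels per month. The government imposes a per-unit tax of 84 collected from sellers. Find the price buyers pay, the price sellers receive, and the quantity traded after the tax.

P_b = 809, P_s = 725, Q = 70

Solving each curve for Q: Qs = -111.25 + 0.25P.
The tax drives a wedge P_b - P_s = 84. Substituting P_s = P_b - 84 into supply: Qs = -132.25 + 0.25P_b.
Market clearing requires 1283.5 - 1.5P_b = -132.25 + 0.25P_b; hence 1415.75 = 1.75P_b and P_b = 809.
Then P_s = 809 - 84 = 725 and Q = 1283.5 - 1.5(809) = 70.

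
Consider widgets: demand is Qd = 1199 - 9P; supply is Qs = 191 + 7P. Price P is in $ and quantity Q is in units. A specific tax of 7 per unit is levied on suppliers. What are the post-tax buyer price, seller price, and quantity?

P_b = 66.0625, P_s = 59.0625, Q = 604.4375

The tax drives a wedge P_b - P_s = 7. Substituting P_s = P_b - 7 into supply: Qs = 142 + 7P_b.
Market clearing requires 1199 - 9P_b = 142 + 7P_b; hence 1057 = 16P_b and P_b = 66.0625.
Then P_s = 66.0625 - 7 = 59.0625 and Q = 1199 - 9(66.0625) = 604.4375.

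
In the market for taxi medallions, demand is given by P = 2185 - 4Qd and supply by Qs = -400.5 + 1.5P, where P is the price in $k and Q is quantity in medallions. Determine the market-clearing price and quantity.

In direct form, Qd = 546.25 - 0.25P.
At equilibrium Qd = Qs, so 546.25 - 0.25P = -400.5 + 1.5P; collecting terms, 946.75 = 1.75P and P* = 541.
Substitute back: Q* = 546.25 - 0.25(541) = 411.

P* = 541, Q* = 411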